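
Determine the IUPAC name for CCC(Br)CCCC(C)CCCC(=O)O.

9-bromo-5-methylundecanoic acid

Counting along the main chain through the –COOH group gives 11 carbons: the parent is undecane.
The principal characteristic group is a carboxylic acid (terminal –COOH), named with the suffix -oic acid.
Number the chain so that the carboxylic acid carbon is C-1 by definition.
With this numbering: a bromo group at C-9; a methyl group at C-5.
Prefixes are listed alphabetically: bromo, methyl.
Assembling the pieces gives 9-bromo-5-methylundecanoic acid.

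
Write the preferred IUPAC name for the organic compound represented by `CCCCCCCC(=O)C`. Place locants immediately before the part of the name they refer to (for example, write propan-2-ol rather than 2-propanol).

nonan-2-one

The longest chain bearing the carbonyl is 9 carbons long (nonane).
A ketone (C=O on an internal carbon) is the principal characteristic group, giving the suffix -one.
Choose the numbering such that numbering from this end puts the carbonyl group at C-2 rather than C-8.
With this numbering: the carbonyl at C-2.
Assembling the pieces gives nonan-2-one.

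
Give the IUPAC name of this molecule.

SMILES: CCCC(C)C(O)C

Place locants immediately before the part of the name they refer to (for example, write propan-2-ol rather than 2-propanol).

3-methylhexan-2-ol

The longest carbon chain that includes the –OH group has 6 carbons, so the parent hydride is hexane.
The principal characteristic group is an alcohol (–OH), named with the suffix -ol.
Choose the numbering such that numbering from this end puts the hydroxyl group at C-2 rather than C-5.
That gives the hydroxyl at C-2; a methyl group at C-3.
The name is 3-methylhexan-2-ol.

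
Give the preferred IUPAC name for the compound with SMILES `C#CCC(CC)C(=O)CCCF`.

Counting along the main chain through the carbonyl and the multiple bond gives 8 carbons: the parent is octane.
The principal characteristic group is a ketone (C=O on an internal carbon), named with the suffix -one.
There is one C≡C triple bond, indicated by the ending -yne.
Number the chain so that numbering from this end puts the carbonyl group at C-4 rather than C-5.
With this numbering: the carbonyl at C-4; the triple bond between C-7 and C-8; an ethyl group at C-5; a fluoro group at C-1.
Substituent prefixes are cited in alphabetical order (multiplying prefixes like di-/tri- are ignored for ordering).
Putting it together: 5-ethyl-1-fluorooct-7-yn-4-one.

5-ethyl-1-fluorooct-7-yn-4-one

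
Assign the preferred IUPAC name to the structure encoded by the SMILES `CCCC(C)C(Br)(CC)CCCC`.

5-bromo-5-ethyl-4-methylnonane

The parent chain contains 9 carbons (nonane).
Choose the numbering such that the substituent locant set {4,5,5} is lower than {5,5,6} at the first point of difference.
That gives a bromo group at C-5; an ethyl group at C-5; a methyl group at C-4.
Prefixes are listed alphabetically: bromo, ethyl, methyl.
The name is 5-bromo-5-ethyl-4-methylnonane.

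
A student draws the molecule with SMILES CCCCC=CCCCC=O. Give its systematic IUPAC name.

dec-5-enal

Counting along the main chain through the –CHO group and the multiple bond gives 10 carbons: the parent is decane.
The highest-priority functional group is an aldehyde (terminal –CHO), so the name ends in -al.
A C=C double bond in the chain gives the infix -ene-.
Number the chain so that the aldehyde carbon is C-1 by definition.
That gives the double bond between C-5 and C-6.
Putting it together: dec-5-enal.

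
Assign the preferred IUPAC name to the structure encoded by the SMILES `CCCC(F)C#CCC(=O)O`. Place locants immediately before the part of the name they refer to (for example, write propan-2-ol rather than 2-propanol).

5-fluorooct-3-ynoic acid

The longest chain bearing the –COOH group and the multiple bond is 8 carbons long (octane).
The highest-priority functional group is a carboxylic acid (terminal –COOH), so the name ends in -oic acid.
A C≡C triple bond in the chain gives the infix -yne-.
Number the chain so that the carboxylic acid carbon is C-1 by definition.
This places the triple bond between C-3 and C-4; a fluoro group at C-5.
The name is 5-fluorooct-3-ynoic acid.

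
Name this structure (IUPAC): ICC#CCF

The longest carbon chain that includes the multiple bond has 4 carbons, so the parent hydride is butane.
There is one C≡C triple bond, indicated by the ending -yne.
Choose the numbering such that the locant sets are identical either way, so the alphabetically earlier fluoro substituent takes the lower locant (1 rather than 4).
That gives the triple bond between C-2 and C-3; a fluoro group at C-1; an iodo group at C-4.
The substituents are ordered alphabetically, ignoring any di-/tri- multipliers.
Assembling the pieces gives 1-fluoro-4-iodobut-2-yne.

1-fluoro-4-iodobut-2-yne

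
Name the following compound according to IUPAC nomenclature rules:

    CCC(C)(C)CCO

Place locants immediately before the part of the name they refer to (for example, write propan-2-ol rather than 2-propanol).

The longest carbon chain that includes the –OH group has 5 carbons, so the parent hydride is pentane.
The highest-priority functional group is an alcohol (–OH), so the name ends in -ol.
The numbering direction is chosen so that numbering from this end puts the hydroxyl group at C-1 rather than C-5.
This places the hydroxyl at C-1; two methyl groups at C-3.
The name is 3,3-dimethylpentan-1-ol.

3,3-dimethylpentan-1-ol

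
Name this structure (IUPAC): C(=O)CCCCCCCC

nonanal

The longest chain bearing the –CHO group is 9 carbons long (nonane).
The principal characteristic group is an aldehyde (terminal –CHO), named with the suffix -al.
Choose the numbering such that the aldehyde carbon is C-1 by definition.
Putting it together: nonanal.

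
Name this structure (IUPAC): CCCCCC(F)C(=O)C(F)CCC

The longest chain bearing the carbonyl is 11 carbons long (undecane).
A ketone (C=O on an internal carbon) is the principal characteristic group, giving the suffix -one.
Choose the numbering such that numbering from this end puts the carbonyl group at C-5 rather than C-7.
That gives the carbonyl at C-5; fluoro groups at C-4 and C-6.
Putting it together: 4,6-difluoroundecan-5-one.

4,6-difluoroundecan-5-one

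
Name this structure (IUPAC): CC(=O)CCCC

hexan-2-one

Counting along the main chain through the carbonyl gives 6 carbons: the parent is hexane.
The highest-priority functional group is a ketone (C=O on an internal carbon), so the name ends in -one.
Number the chain so that numbering from this end puts the carbonyl group at C-2 rather than C-5.
That gives the carbonyl at C-2.
Putting it together: hexan-2-one.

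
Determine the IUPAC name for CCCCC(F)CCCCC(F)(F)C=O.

2,2,7-trifluoroundecanal

The longest chain bearing the –CHO group is 11 carbons long (undecane).
The highest-priority functional group is an aldehyde (terminal –CHO), so the name ends in -al.
The numbering direction is chosen so that the aldehyde carbon is C-1 by definition.
That gives fluoro groups at C-2 (×2) and C-7.
Putting it together: 2,2,7-trifluoroundecanal.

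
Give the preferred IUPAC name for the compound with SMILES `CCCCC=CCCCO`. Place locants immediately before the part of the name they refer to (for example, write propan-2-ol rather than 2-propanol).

The longest chain bearing the –OH group and the multiple bond is 9 carbons long (nonane).
An alcohol (–OH) is the principal characteristic group, giving the suffix -ol.
The chain contains a C=C double bond, so the unsaturation ending is -ene.
The numbering direction is chosen so that numbering from this end puts the hydroxyl group at C-1 rather than C-9.
This places the hydroxyl at C-1; the double bond between C-4 and C-5.
The name is non-4-en-1-ol.

non-4-en-1-ol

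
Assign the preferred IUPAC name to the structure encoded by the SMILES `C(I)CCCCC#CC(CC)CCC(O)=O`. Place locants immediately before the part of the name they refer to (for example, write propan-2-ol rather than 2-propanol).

The longest chain bearing the –COOH group and the multiple bond is 11 carbons long (undecane).
The principal characteristic group is a carboxylic acid (terminal –COOH), named with the suffix -oic acid.
A C≡C triple bond in the chain gives the infix -yne-.
Number the chain so that the carboxylic acid carbon is C-1 by definition.
With this numbering: the triple bond between C-5 and C-6; an ethyl group at C-4; an iodo group at C-11.
Prefixes are listed alphabetically: ethyl, iodo.
The name is 4-ethyl-11-iodoundec-5-ynoic acid.

4-ethyl-11-iodoundec-5-ynoic acid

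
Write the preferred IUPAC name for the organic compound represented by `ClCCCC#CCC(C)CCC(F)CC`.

The longest carbon chain that includes the multiple bond has 12 carbons, so the parent hydride is dodecane.
A C≡C triple bond in the chain gives the infix -yne-.
Choose the numbering such that numbering from this end puts the triple bond at C-4 rather than C-8.
With this numbering: the triple bond between C-4 and C-5; a chloro group at C-1; a fluoro group at C-10; a methyl group at C-7.
The substituents are ordered alphabetically, ignoring any di-/tri- multipliers.
The name is 1-chloro-10-fluoro-7-methyldodec-4-yne.

1-chloro-10-fluoro-7-methyldodec-4-yne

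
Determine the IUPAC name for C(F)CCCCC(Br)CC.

The longest continuous carbon chain has 8 atoms, so the parent hydride is octane.
The numbering direction is chosen so that the substituent locant set {1,6} is lower than {3,8} at the first point of difference.
With this numbering: a bromo group at C-6; a fluoro group at C-1.
The substituents are ordered alphabetically, ignoring any di-/tri- multipliers.
The name is 6-bromo-1-fluorooctane.

6-bromo-1-fluorooctane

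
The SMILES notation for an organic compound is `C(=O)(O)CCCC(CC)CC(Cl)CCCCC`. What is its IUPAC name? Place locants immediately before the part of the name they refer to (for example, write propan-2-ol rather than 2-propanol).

The longest carbon chain that includes the –COOH group has 12 carbons, so the parent hydride is dodecane.
The highest-priority functional group is a carboxylic acid (terminal –COOH), so the name ends in -oic acid.
The numbering direction is chosen so that the carboxylic acid carbon is C-1 by definition.
That gives a chloro group at C-7; an ethyl group at C-5.
Prefixes are listed alphabetically: chloro, ethyl.
The name is 7-chloro-5-ethyldodecanoic acid.

7-chloro-5-ethyldodecanoic acid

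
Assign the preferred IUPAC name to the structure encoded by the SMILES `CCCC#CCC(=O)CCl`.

The longest carbon chain that includes the carbonyl and the multiple bond has 8 carbons, so the parent hydride is octane.
The highest-priority functional group is a ketone (C=O on an internal carbon), so the name ends in -one.
There is one C≡C triple bond, indicated by the ending -yne.
Choose the numbering such that numbering from this end puts the carbonyl group at C-2 rather than C-7.
That gives the carbonyl at C-2; the triple bond between C-4 and C-5; a chloro group at C-1.
Putting it together: 1-chlorooct-4-yn-2-one.

1-chlorooct-4-yn-2-one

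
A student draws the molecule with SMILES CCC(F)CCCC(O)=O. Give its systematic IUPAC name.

The longest chain bearing the –COOH group is 7 carbons long (heptane).
The highest-priority functional group is a carboxylic acid (terminal –COOH), so the name ends in -oic acid.
Number the chain so that the carboxylic acid carbon is C-1 by definition.
That gives a fluoro group at C-5.
Putting it together: 5-fluoroheptanoic acid.

5-fluoroheptanoic acid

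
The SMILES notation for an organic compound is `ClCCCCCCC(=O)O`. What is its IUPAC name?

The longest carbon chain that includes the –COOH group has 7 carbons, so the parent hydride is heptane.
The principal characteristic group is a carboxylic acid (terminal –COOH), named with the suffix -oic acid.
Choose the numbering such that the carboxylic acid carbon is C-1 by definition.
With this numbering: a chloro group at C-7.
Assembling the pieces gives 7-chloroheptanoic acid.

7-chloroheptanoic acid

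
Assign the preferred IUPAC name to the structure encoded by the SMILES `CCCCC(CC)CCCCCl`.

The parent chain contains 9 carbons (nonane).
The numbering direction is chosen so that the substituent locant set {1,5} is lower than {5,9} at the first point of difference.
With this numbering: a chloro group at C-1; an ethyl group at C-5.
Prefixes are listed alphabetically: chloro, ethyl.
The name is 1-chloro-5-ethylnonane.

1-chloro-5-ethylnonane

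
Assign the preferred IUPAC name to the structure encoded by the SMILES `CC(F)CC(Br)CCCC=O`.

Counting along the main chain through the –CHO group gives 8 carbons: the parent is octane.
An aldehyde (terminal –CHO) is the principal characteristic group, giving the suffix -al.
Number the chain so that the aldehyde carbon is C-1 by definition.
That gives a bromo group at C-5; a fluoro group at C-7.
Prefixes are listed alphabetically: bromo, fluoro.
Assembling the pieces gives 5-bromo-7-fluorooctanal.

5-bromo-7-fluorooctanal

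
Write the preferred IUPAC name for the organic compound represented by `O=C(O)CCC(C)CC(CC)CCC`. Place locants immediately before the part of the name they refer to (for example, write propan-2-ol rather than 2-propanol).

6-ethyl-4-methylnonanoic acid

The longest chain bearing the –COOH group is 9 carbons long (nonane).
The highest-priority functional group is a carboxylic acid (terminal –COOH), so the name ends in -oic acid.
Number the chain so that the carboxylic acid carbon is C-1 by definition.
This places an ethyl group at C-6; a methyl group at C-4.
The substituents are ordered alphabetically, ignoring any di-/tri- multipliers.
The name is 6-ethyl-4-methylnonanoic acid.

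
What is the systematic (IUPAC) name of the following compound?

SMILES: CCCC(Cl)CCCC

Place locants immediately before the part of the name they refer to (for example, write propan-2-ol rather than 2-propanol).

The longest carbon chain is 8 atoms: the parent is octane.
Choose the numbering such that the substituent locant set {4} is lower than {5} at the first point of difference.
This places a chloro group at C-4.
Assembling the pieces gives 4-chlorooctane.

4-chlorooctane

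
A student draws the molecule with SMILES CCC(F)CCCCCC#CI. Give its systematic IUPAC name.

The longest carbon chain that includes the multiple bond has 10 carbons, so the parent hydride is decane.
A C≡C triple bond in the chain gives the infix -yne-.
Choose the numbering such that numbering from this end puts the triple bond at C-1 rather than C-9.
With this numbering: the triple bond between C-1 and C-2; a fluoro group at C-8; an iodo group at C-1.
Prefixes are listed alphabetically: fluoro, iodo.
Assembling the pieces gives 8-fluoro-1-iododec-1-yne.

8-fluoro-1-iododec-1-yne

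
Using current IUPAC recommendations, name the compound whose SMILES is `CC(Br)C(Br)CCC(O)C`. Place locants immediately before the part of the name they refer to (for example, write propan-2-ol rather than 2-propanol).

5,6-dibromoheptan-2-ol

Counting along the main chain through the –OH group gives 7 carbons: the parent is heptane.
The principal characteristic group is an alcohol (–OH), named with the suffix -ol.
Choose the numbering such that numbering from this end puts the hydroxyl group at C-2 rather than C-6.
With this numbering: the hydroxyl at C-2; bromo groups at C-5 and C-6.
Assembling the pieces gives 5,6-dibromoheptan-2-ol.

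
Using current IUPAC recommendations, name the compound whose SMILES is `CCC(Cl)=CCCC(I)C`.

The longest carbon chain that includes the multiple bond has 8 carbons, so the parent hydride is octane.
The chain contains a C=C double bond, so the unsaturation ending is -ene.
Number the chain so that numbering from this end puts the double bond at C-3 rather than C-5.
This places the double bond between C-3 and C-4; a chloro group at C-3; an iodo group at C-7.
Substituent prefixes are cited in alphabetical order (multiplying prefixes like di-/tri- are ignored for ordering).
The name is 3-chloro-7-iodooct-3-ene.

3-chloro-7-iodooct-3-ene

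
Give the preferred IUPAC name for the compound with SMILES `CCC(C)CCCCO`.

5-methylheptan-1-ol

The longest chain bearing the –OH group is 7 carbons long (heptane).
The highest-priority functional group is an alcohol (–OH), so the name ends in -ol.
Number the chain so that numbering from this end puts the hydroxyl group at C-1 rather than C-7.
With this numbering: the hydroxyl at C-1; a methyl group at C-5.
The name is 5-methylheptan-1-ol.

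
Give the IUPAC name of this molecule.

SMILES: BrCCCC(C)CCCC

The longest continuous carbon chain has 8 atoms, so the parent hydride is octane.
The numbering direction is chosen so that the substituent locant set {1,4} is lower than {5,8} at the first point of difference.
That gives a bromo group at C-1; a methyl group at C-4.
The substituents are ordered alphabetically, ignoring any di-/tri- multipliers.
The name is 1-bromo-4-methyloctane.

1-bromo-4-methyloctane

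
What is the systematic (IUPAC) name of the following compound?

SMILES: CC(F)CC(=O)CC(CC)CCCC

6-ethyl-2-fluorodecan-4-one

The longest carbon chain that includes the carbonyl has 10 carbons, so the parent hydride is decane.
The highest-priority functional group is a ketone (C=O on an internal carbon), so the name ends in -one.
Number the chain so that numbering from this end puts the carbonyl group at C-4 rather than C-7.
This places the carbonyl at C-4; an ethyl group at C-6; a fluoro group at C-2.
The substituents are ordered alphabetically, ignoring any di-/tri- multipliers.
The name is 6-ethyl-2-fluorodecan-4-one.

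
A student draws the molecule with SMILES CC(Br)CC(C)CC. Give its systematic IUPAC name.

2-bromo-4-methylhexane

The parent chain contains 6 carbons (hexane).
The numbering direction is chosen so that the substituent locant set {2,4} is lower than {3,5} at the first point of difference.
That gives a bromo group at C-2; a methyl group at C-4.
The substituents are ordered alphabetically, ignoring any di-/tri- multipliers.
Putting it together: 2-bromo-4-methylhexane.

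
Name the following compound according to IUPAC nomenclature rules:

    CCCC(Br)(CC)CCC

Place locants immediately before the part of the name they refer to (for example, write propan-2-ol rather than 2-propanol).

The longest carbon chain is 7 atoms: the parent is heptane.
Numbering from either end gives identical locants here.
With this numbering: a bromo group at C-4; an ethyl group at C-4.
Substituent prefixes are cited in alphabetical order (multiplying prefixes like di-/tri- are ignored for ordering).
The name is 4-bromo-4-ethylheptane.

4-bromo-4-ethylheptane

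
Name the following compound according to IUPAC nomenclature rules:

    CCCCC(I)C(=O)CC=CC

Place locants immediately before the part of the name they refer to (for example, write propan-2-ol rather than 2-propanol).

6-iododec-2-en-5-one

Counting along the main chain through the carbonyl and the multiple bond gives 10 carbons: the parent is decane.
A ketone (C=O on an internal carbon) is the principal characteristic group, giving the suffix -one.
A C=C double bond in the chain gives the infix -ene-.
The numbering direction is chosen so that numbering from this end puts the carbonyl group at C-5 rather than C-6.
This places the carbonyl at C-5; the double bond between C-2 and C-3; an iodo group at C-6.
The name is 6-iododec-2-en-5-one.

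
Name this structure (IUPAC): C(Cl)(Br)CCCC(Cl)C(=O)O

The longest carbon chain that includes the –COOH group has 6 carbons, so the parent hydride is hexane.
A carboxylic acid (terminal –COOH) is the principal characteristic group, giving the suffix -oic acid.
Number the chain so that the carboxylic acid carbon is C-1 by definition.
With this numbering: a bromo group at C-6; chloro groups at C-2 and C-6.
Substituent prefixes are cited in alphabetical order (multiplying prefixes like di-/tri- are ignored for ordering).
Assembling the pieces gives 6-bromo-2,6-dichlorohexanoic acid.

6-bromo-2,6-dichlorohexanoic acid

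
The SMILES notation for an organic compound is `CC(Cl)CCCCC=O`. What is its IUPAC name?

6-chloroheptanal

The longest chain bearing the –CHO group is 7 carbons long (heptane).
The principal characteristic group is an aldehyde (terminal –CHO), named with the suffix -al.
Number the chain so that the aldehyde carbon is C-1 by definition.
That gives a chloro group at C-6.
Putting it together: 6-chloroheptanal.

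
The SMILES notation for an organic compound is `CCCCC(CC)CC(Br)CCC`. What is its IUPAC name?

4-bromo-6-ethyldecane

The longest carbon chain is 10 atoms: the parent is decane.
The numbering direction is chosen so that the substituent locant set {4,6} is lower than {5,7} at the first point of difference.
With this numbering: a bromo group at C-4; an ethyl group at C-6.
Substituent prefixes are cited in alphabetical order (multiplying prefixes like di-/tri- are ignored for ordering).
Assembling the pieces gives 4-bromo-6-ethyldecane.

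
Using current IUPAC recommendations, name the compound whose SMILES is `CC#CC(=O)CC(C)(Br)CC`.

6-bromo-6-methyloct-2-yn-4-one

Counting along the main chain through the carbonyl and the multiple bond gives 8 carbons: the parent is octane.
The highest-priority functional group is a ketone (C=O on an internal carbon), so the name ends in -one.
There is one C≡C triple bond, indicated by the ending -yne.
Choose the numbering such that numbering from this end puts the carbonyl group at C-4 rather than C-5.
With this numbering: the carbonyl at C-4; the triple bond between C-2 and C-3; a bromo group at C-6; a methyl group at C-6.
Substituent prefixes are cited in alphabetical order (multiplying prefixes like di-/tri- are ignored for ordering).
Assembling the pieces gives 6-bromo-6-methyloct-2-yn-4-one.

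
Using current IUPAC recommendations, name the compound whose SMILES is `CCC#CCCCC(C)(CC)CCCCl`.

The longest carbon chain that includes the multiple bond has 11 carbons, so the parent hydride is undecane.
The chain contains a C≡C triple bond, so the unsaturation ending is -yne.
Number the chain so that numbering from this end puts the triple bond at C-3 rather than C-8.
With this numbering: the triple bond between C-3 and C-4; a chloro group at C-11; an ethyl group at C-8; a methyl group at C-8.
Prefixes are listed alphabetically: chloro, ethyl, methyl.
Assembling the pieces gives 11-chloro-8-ethyl-8-methylundec-3-yne.

11-chloro-8-ethyl-8-methylundec-3-yne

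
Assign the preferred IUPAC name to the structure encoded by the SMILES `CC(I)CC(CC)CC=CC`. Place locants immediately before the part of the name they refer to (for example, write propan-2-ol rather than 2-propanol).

5-ethyl-7-iodooct-2-ene

The longest chain bearing the multiple bond is 8 carbons long (octane).
The chain contains a C=C double bond, so the unsaturation ending is -ene.
The numbering direction is chosen so that numbering from this end puts the double bond at C-2 rather than C-6.
With this numbering: the double bond between C-2 and C-3; an ethyl group at C-5; an iodo group at C-7.
Prefixes are listed alphabetically: ethyl, iodo.
Putting it together: 5-ethyl-7-iodooct-2-ene.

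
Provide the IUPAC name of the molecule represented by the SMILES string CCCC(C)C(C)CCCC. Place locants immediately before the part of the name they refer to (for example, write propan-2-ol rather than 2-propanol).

The parent chain contains 9 carbons (nonane).
Number the chain so that the substituent locant set {4,5} is lower than {5,6} at the first point of difference.
This places methyl groups at C-4 and C-5.
The name is 4,5-dimethylnonane.

4,5-dimethylnonane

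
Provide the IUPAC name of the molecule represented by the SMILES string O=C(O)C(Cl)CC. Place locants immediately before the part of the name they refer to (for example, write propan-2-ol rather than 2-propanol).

Counting along the main chain through the –COOH group gives 4 carbons: the parent is butane.
The principal characteristic group is a carboxylic acid (terminal –COOH), named with the suffix -oic acid.
Choose the numbering such that the carboxylic acid carbon is C-1 by definition.
This places a chloro group at C-2.
The name is 2-chlorobutanoic acid.

2-chlorobutanoic acid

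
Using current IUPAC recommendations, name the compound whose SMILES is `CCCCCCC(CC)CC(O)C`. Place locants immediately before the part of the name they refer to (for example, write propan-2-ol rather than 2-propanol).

Counting along the main chain through the –OH group gives 10 carbons: the parent is decane.
An alcohol (–OH) is the principal characteristic group, giving the suffix -ol.
Choose the numbering such that numbering from this end puts the hydroxyl group at C-2 rather than C-9.
That gives the hydroxyl at C-2; an ethyl group at C-4.
The name is 4-ethyldecan-2-ol.

4-ethyldecan-2-ol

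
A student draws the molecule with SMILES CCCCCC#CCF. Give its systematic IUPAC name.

Counting along the main chain through the multiple bond gives 8 carbons: the parent is octane.
The chain contains a C≡C triple bond, so the unsaturation ending is -yne.
Choose the numbering such that numbering from this end puts the triple bond at C-2 rather than C-6.
With this numbering: the triple bond between C-2 and C-3; a fluoro group at C-1.
Assembling the pieces gives 1-fluorooct-2-yne.

1-fluorooct-2-yne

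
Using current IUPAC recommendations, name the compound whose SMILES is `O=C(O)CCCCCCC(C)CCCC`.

8-methyldodecanoic acid

The longest chain bearing the –COOH group is 12 carbons long (dodecane).
The principal characteristic group is a carboxylic acid (terminal –COOH), named with the suffix -oic acid.
The numbering direction is chosen so that the carboxylic acid carbon is C-1 by definition.
That gives a methyl group at C-8.
The name is 8-methyldodecanoic acid.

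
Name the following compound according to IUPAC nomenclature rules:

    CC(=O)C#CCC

hex-3-yn-2-one

The longest chain bearing the carbonyl and the multiple bond is 6 carbons long (hexane).
The highest-priority functional group is a ketone (C=O on an internal carbon), so the name ends in -one.
A C≡C triple bond in the chain gives the infix -yne-.
Choose the numbering such that numbering from this end puts the carbonyl group at C-2 rather than C-5.
This places the carbonyl at C-2; the triple bond between C-3 and C-4.
Putting it together: hex-3-yn-2-one.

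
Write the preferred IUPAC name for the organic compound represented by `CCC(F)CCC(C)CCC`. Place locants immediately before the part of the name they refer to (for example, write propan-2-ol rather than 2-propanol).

The parent chain contains 9 carbons (nonane).
Choose the numbering such that the substituent locant set {3,6} is lower than {4,7} at the first point of difference.
With this numbering: a fluoro group at C-3; a methyl group at C-6.
Substituent prefixes are cited in alphabetical order (multiplying prefixes like di-/tri- are ignored for ordering).
The name is 3-fluoro-6-methylnonane.

3-fluoro-6-methylnonane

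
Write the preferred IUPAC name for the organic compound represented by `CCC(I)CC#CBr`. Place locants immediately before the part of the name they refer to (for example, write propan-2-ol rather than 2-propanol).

The longest chain bearing the multiple bond is 6 carbons long (hexane).
A C≡C triple bond in the chain gives the infix -yne-.
Number the chain so that numbering from this end puts the triple bond at C-1 rather than C-5.
That gives the triple bond between C-1 and C-2; a bromo group at C-1; an iodo group at C-4.
Prefixes are listed alphabetically: bromo, iodo.
The name is 1-bromo-4-iodohex-1-yne.

1-bromo-4-iodohex-1-yne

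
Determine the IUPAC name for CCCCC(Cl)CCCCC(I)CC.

The longest continuous carbon chain has 12 atoms, so the parent hydride is dodecane.
Number the chain so that the substituent locant set {3,8} is lower than {5,10} at the first point of difference.
With this numbering: a chloro group at C-8; an iodo group at C-3.
Prefixes are listed alphabetically: chloro, iodo.
The name is 8-chloro-3-iodododecane.

8-chloro-3-iodododecane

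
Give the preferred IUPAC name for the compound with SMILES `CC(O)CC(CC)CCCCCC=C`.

4-ethylundec-10-en-2-ol

The longest chain bearing the –OH group and the multiple bond is 11 carbons long (undecane).
An alcohol (–OH) is the principal characteristic group, giving the suffix -ol.
There is one C=C double bond, indicated by the ending -ene.
Choose the numbering such that numbering from this end puts the hydroxyl group at C-2 rather than C-10.
With this numbering: the hydroxyl at C-2; the double bond between C-10 and C-11; an ethyl group at C-4.
The name is 4-ethylundec-10-en-2-ol.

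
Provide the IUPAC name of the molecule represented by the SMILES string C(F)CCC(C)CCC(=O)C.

The longest carbon chain that includes the carbonyl has 8 carbons, so the parent hydride is octane.
The highest-priority functional group is a ketone (C=O on an internal carbon), so the name ends in -one.
The numbering direction is chosen so that numbering from this end puts the carbonyl group at C-2 rather than C-7.
That gives the carbonyl at C-2; a fluoro group at C-8; a methyl group at C-5.
The substituents are ordered alphabetically, ignoring any di-/tri- multipliers.
The name is 8-fluoro-5-methyloctan-2-one.

8-fluoro-5-methyloctan-2-one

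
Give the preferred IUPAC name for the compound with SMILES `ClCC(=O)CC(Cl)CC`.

Counting along the main chain through the carbonyl gives 6 carbons: the parent is hexane.
The principal characteristic group is a ketone (C=O on an internal carbon), named with the suffix -one.
Number the chain so that numbering from this end puts the carbonyl group at C-2 rather than C-5.
With this numbering: the carbonyl at C-2; chloro groups at C-1 and C-4.
The name is 1,4-dichlorohexan-2-one.

1,4-dichlorohexan-2-one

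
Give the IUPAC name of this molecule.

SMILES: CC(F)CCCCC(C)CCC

2-fluoro-7-methyldecane

The longest continuous carbon chain has 10 atoms, so the parent hydride is decane.
Choose the numbering such that the substituent locant set {2,7} is lower than {4,9} at the first point of difference.
This places a fluoro group at C-2; a methyl group at C-7.
Substituent prefixes are cited in alphabetical order (multiplying prefixes like di-/tri- are ignored for ordering).
Putting it together: 2-fluoro-7-methyldecane.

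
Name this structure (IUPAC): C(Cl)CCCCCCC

1-chlorooctane

The longest continuous carbon chain has 8 atoms, so the parent hydride is octane.
The numbering direction is chosen so that the substituent locant set {1} is lower than {8} at the first point of difference.
That gives a chloro group at C-1.
Assembling the pieces gives 1-chlorooctane.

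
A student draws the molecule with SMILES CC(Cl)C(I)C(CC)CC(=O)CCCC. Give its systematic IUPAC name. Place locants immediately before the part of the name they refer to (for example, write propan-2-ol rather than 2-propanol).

The longest carbon chain that includes the carbonyl has 10 carbons, so the parent hydride is decane.
A ketone (C=O on an internal carbon) is the principal characteristic group, giving the suffix -one.
Choose the numbering such that numbering from this end puts the carbonyl group at C-5 rather than C-6.
That gives the carbonyl at C-5; a chloro group at C-9; an ethyl group at C-7; an iodo group at C-8.
Substituent prefixes are cited in alphabetical order (multiplying prefixes like di-/tri- are ignored for ordering).
Assembling the pieces gives 9-chloro-7-ethyl-8-iododecan-5-one.

9-chloro-7-ethyl-8-iododecan-5-one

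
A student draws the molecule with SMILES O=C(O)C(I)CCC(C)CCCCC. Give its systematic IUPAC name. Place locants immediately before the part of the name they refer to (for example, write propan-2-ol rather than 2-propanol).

2-iodo-5-methyldecanoic acid

Counting along the main chain through the –COOH group gives 10 carbons: the parent is decane.
The principal characteristic group is a carboxylic acid (terminal –COOH), named with the suffix -oic acid.
Number the chain so that the carboxylic acid carbon is C-1 by definition.
With this numbering: an iodo group at C-2; a methyl group at C-5.
The substituents are ordered alphabetically, ignoring any di-/tri- multipliers.
The name is 2-iodo-5-methyldecanoic acid.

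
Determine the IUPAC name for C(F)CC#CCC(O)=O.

6-fluorohex-3-ynoic acid

The longest chain bearing the –COOH group and the multiple bond is 6 carbons long (hexane).
The principal characteristic group is a carboxylic acid (terminal –COOH), named with the suffix -oic acid.
A C≡C triple bond in the chain gives the infix -yne-.
Number the chain so that the carboxylic acid carbon is C-1 by definition.
That gives the triple bond between C-3 and C-4; a fluoro group at C-6.
The name is 6-fluorohex-3-ynoic acid.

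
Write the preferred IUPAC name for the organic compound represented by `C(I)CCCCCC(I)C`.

1,7-diiodooctane

The parent chain contains 8 carbons (octane).
Number the chain so that the substituent locant set {1,7} is lower than {2,8} at the first point of difference.
That gives iodo groups at C-1 and C-7.
Putting it together: 1,7-diiodooctane.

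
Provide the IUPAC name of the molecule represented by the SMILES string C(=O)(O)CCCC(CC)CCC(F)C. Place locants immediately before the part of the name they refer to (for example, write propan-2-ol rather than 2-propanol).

5-ethyl-8-fluorononanoic acid

Counting along the main chain through the –COOH group gives 9 carbons: the parent is nonane.
A carboxylic acid (terminal –COOH) is the principal characteristic group, giving the suffix -oic acid.
The numbering direction is chosen so that the carboxylic acid carbon is C-1 by definition.
This places an ethyl group at C-5; a fluoro group at C-8.
Prefixes are listed alphabetically: ethyl, fluoro.
Assembling the pieces gives 5-ethyl-8-fluorononanoic acid.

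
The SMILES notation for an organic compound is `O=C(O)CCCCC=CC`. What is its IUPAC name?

The longest chain bearing the –COOH group and the multiple bond is 8 carbons long (octane).
The highest-priority functional group is a carboxylic acid (terminal –COOH), so the name ends in -oic acid.
A C=C double bond in the chain gives the infix -ene-.
The numbering direction is chosen so that the carboxylic acid carbon is C-1 by definition.
With this numbering: the double bond between C-6 and C-7.
The name is oct-6-enoic acid.

oct-6-enoic acid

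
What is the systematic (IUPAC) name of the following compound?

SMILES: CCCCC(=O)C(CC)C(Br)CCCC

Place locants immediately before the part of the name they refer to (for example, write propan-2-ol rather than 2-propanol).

7-bromo-6-ethylundecan-5-one

The longest chain bearing the carbonyl is 11 carbons long (undecane).
The principal characteristic group is a ketone (C=O on an internal carbon), named with the suffix -one.
Number the chain so that numbering from this end puts the carbonyl group at C-5 rather than C-7.
This places the carbonyl at C-5; a bromo group at C-7; an ethyl group at C-6.
Substituent prefixes are cited in alphabetical order (multiplying prefixes like di-/tri- are ignored for ordering).
The name is 7-bromo-6-ethylundecan-5-one.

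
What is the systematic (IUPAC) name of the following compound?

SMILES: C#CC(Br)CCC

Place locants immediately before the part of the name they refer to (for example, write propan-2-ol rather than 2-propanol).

The longest carbon chain that includes the multiple bond has 6 carbons, so the parent hydride is hexane.
The chain contains a C≡C triple bond, so the unsaturation ending is -yne.
Choose the numbering such that numbering from this end puts the triple bond at C-1 rather than C-5.
This places the triple bond between C-1 and C-2; a bromo group at C-3.
Assembling the pieces gives 3-bromohex-1-yne.

3-bromohex-1-yne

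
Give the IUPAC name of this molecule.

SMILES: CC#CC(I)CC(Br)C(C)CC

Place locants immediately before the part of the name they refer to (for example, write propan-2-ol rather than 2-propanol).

Counting along the main chain through the multiple bond gives 9 carbons: the parent is nonane.
A C≡C triple bond in the chain gives the infix -yne-.
The numbering direction is chosen so that numbering from this end puts the triple bond at C-2 rather than C-7.
That gives the triple bond between C-2 and C-3; a bromo group at C-6; an iodo group at C-4; a methyl group at C-7.
Prefixes are listed alphabetically: bromo, iodo, methyl.
The name is 6-bromo-4-iodo-7-methylnon-2-yne.

6-bromo-4-iodo-7-methylnon-2-yne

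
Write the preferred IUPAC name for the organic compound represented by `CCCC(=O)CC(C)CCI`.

8-iodo-6-methyloctan-4-one

Counting along the main chain through the carbonyl gives 8 carbons: the parent is octane.
The highest-priority functional group is a ketone (C=O on an internal carbon), so the name ends in -one.
The numbering direction is chosen so that numbering from this end puts the carbonyl group at C-4 rather than C-5.
That gives the carbonyl at C-4; an iodo group at C-8; a methyl group at C-6.
Substituent prefixes are cited in alphabetical order (multiplying prefixes like di-/tri- are ignored for ordering).
The name is 8-iodo-6-methyloctan-4-one.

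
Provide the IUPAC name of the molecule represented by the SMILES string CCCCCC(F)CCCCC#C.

7-fluorododec-1-yne

The longest carbon chain that includes the multiple bond has 12 carbons, so the parent hydride is dodecane.
The chain contains a C≡C triple bond, so the unsaturation ending is -yne.
Number the chain so that numbering from this end puts the triple bond at C-1 rather than C-11.
That gives the triple bond between C-1 and C-2; a fluoro group at C-7.
Putting it together: 7-fluorododec-1-yne.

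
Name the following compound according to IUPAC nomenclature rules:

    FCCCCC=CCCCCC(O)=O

11-fluoroundec-6-enoic acid

The longest carbon chain that includes the –COOH group and the multiple bond has 11 carbons, so the parent hydride is undecane.
A carboxylic acid (terminal –COOH) is the principal characteristic group, giving the suffix -oic acid.
The chain contains a C=C double bond, so the unsaturation ending is -ene.
Choose the numbering such that the carboxylic acid carbon is C-1 by definition.
With this numbering: the double bond between C-6 and C-7; a fluoro group at C-11.
Putting it together: 11-fluoroundec-6-enoic acid.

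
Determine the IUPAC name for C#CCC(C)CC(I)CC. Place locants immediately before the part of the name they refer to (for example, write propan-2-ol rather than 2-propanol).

6-iodo-4-methyloct-1-yne

The longest chain bearing the multiple bond is 8 carbons long (octane).
The chain contains a C≡C triple bond, so the unsaturation ending is -yne.
The numbering direction is chosen so that numbering from this end puts the triple bond at C-1 rather than C-7.
This places the triple bond between C-1 and C-2; an iodo group at C-6; a methyl group at C-4.
Substituent prefixes are cited in alphabetical order (multiplying prefixes like di-/tri- are ignored for ordering).
The name is 6-iodo-4-methyloct-1-yne.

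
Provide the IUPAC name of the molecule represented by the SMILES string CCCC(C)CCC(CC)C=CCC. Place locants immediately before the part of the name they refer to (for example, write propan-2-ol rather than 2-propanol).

5-ethyl-8-methylundec-3-ene

The longest chain bearing the multiple bond is 11 carbons long (undecane).
A C=C double bond in the chain gives the infix -ene-.
Number the chain so that numbering from this end puts the double bond at C-3 rather than C-8.
This places the double bond between C-3 and C-4; an ethyl group at C-5; a methyl group at C-8.
Substituent prefixes are cited in alphabetical order (multiplying prefixes like di-/tri- are ignored for ordering).
The name is 5-ethyl-8-methylundec-3-ene.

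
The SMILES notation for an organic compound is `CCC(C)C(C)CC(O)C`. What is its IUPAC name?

4,5-dimethylheptan-2-ol

The longest chain bearing the –OH group is 7 carbons long (heptane).
The highest-priority functional group is an alcohol (–OH), so the name ends in -ol.
Number the chain so that numbering from this end puts the hydroxyl group at C-2 rather than C-6.
With this numbering: the hydroxyl at C-2; methyl groups at C-4 and C-5.
Putting it together: 4,5-dimethylheptan-2-ol.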